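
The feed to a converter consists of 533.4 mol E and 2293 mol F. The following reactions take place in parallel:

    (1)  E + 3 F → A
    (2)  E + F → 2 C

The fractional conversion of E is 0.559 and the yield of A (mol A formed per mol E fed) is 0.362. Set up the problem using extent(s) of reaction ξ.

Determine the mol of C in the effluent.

210 mol

Yield of A: 1ξ₁ / 533.4 = 0.362 → ξ₁ = 193.1 mol.
Conversion of E: 1ξ₁ + 1ξ₂ = 0.559 × 533.4 = 298.2 → ξ₂ = 105.1 mol.
Outlet amounts (n = n₀ + Σ ν·ξ):
  E: 533.4 − 1(193.1) − 1(105.1) = 235.2
  F: 2293 − 3(193.1) − 1(105.1) = 1609
  A: 0 + 1(193.1) = 193.1
  C: 0 + 2(105.1) = 210.2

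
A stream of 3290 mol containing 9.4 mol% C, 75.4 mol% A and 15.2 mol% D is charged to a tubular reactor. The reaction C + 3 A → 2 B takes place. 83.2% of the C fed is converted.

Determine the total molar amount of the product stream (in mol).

2780 mol

C reacted = 0.832 × 309.3 = 257.3 mol; ν_C = −1, so ξ = 257.3/1 = 257.3 mol.
Outlet amounts (n = n₀ + ν ξ):
  C: 309.3 − 1(257.3) = 51.96
  A: 2481 − 3(257.3) = 1709
  B: 0 + 2(257.3) = 514.6
  D: 500.1 (inert)
Total out = 51.96 + 1709 + 514.6 + 500.1 = 2775 mol.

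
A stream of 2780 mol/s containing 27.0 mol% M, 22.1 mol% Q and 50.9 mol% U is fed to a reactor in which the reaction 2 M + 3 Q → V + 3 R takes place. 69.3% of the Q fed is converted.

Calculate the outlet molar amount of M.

467 mol/s

Q reacted = 0.693 × 614.4 = 425.8 mol/s; ν_Q = −3, so ξ = 425.8/3 = 141.9 mol/s.
Outlet amounts (n = n₀ + ν ξ):
  M: 750.6 − 2(141.9) = 466.8
  Q: 614.4 − 3(141.9) = 188.6
  V: 0 + 1(141.9) = 141.9
  R: 0 + 3(141.9) = 425.8
  U: 1415 (inert)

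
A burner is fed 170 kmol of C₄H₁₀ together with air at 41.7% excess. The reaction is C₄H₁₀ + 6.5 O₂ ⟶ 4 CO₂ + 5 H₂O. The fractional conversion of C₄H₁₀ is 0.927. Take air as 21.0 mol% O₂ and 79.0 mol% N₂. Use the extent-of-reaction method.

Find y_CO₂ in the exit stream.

Stoichiometric O₂ = 6.5 × 170 = 1105 kmol; O₂ fed = 1105 × 1.417 = 1566 kmol.
N₂ fed = 1566 × 79/21 = 5890 kmol.
Fuel reacted = 0.927 × 170 → ξ = 157.6 kmol.
Outlet (n = n₀ + ν ξ):
  C₄H₁₀: 170 − 1(157.6) = 12.41
  O₂: 1566 − 6.5(157.6) = 541.5
  N₂: 5890 (inert)
  CO₂: 0 + 4(157.6) = 630.4
  H₂O: 0 + 5(157.6) = 788
Total out = 7863 kmol; y_CO₂ = 630.4 / 7863 = 0.08017.

0.0802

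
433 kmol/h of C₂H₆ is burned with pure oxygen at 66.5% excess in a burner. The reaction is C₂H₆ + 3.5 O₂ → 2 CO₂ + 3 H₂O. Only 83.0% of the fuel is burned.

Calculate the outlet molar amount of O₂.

1270 kmol/h

Stoichiometric O₂ = 3.5 × 433 = 1516 kmol/h; O₂ fed = 1516 × 1.665 = 2523 kmol/h.
Fuel reacted = 0.83 × 433 → ξ = 359.4 kmol/h.
Outlet (n = n₀ + ν ξ):
  C₂H₆: 433 − 1(359.4) = 73.61
  O₂: 2523 − 3.5(359.4) = 1265
  CO₂: 0 + 2(359.4) = 718.8
  H₂O: 0 + 3(359.4) = 1078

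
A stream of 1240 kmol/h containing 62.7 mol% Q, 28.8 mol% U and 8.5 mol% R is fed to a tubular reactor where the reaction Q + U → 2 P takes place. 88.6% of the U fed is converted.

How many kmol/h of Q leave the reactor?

461 kmol/h

U reacted = 0.886 × 357.1 = 316.4 kmol/h; ν_U = −1, so ξ = 316.4/1 = 316.4 kmol/h.
Outlet amounts (n = n₀ + ν ξ):
  Q: 777.5 − 1(316.4) = 461.1
  U: 357.1 − 1(316.4) = 40.71
  P: 0 + 2(316.4) = 632.8
  R: 105.4 (inert)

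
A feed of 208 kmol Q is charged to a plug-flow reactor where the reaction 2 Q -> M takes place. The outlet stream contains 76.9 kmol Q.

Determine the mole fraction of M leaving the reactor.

0.46

For Q: n = n₀ − 2ξ → 76.9 = 208 − 2ξ, giving ξ = 65.55 kmol.
Outlet amounts (n = n₀ + ν ξ):
  Q: 208 − 2(65.55) = 76.9
  M: 0 + 1(65.55) = 65.55
Total out = 142.4 kmol; y_M = 65.55 / 142.4 = 0.4602.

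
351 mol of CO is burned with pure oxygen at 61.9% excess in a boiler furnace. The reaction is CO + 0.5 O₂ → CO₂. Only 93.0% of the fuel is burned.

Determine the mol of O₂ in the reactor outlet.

Stoichiometric O₂ = 0.5 × 351 = 175.5 mol; O₂ fed = 175.5 × 1.619 = 284.1 mol.
Fuel reacted = 0.93 × 351 → ξ = 326.4 mol.
Outlet (n = n₀ + ν ξ):
  CO: 351 − 1(326.4) = 24.57
  O₂: 284.1 − 0.5(326.4) = 120.9
  CO₂: 0 + 1(326.4) = 326.4

121 mol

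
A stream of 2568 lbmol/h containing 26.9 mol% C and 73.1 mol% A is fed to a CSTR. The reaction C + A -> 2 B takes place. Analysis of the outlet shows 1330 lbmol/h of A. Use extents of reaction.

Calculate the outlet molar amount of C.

For A: n = n₀ − 1ξ → 1330 = 1877 − 1ξ, giving ξ = 547.2 lbmol/h.
Outlet amounts (n = n₀ + ν ξ):
  C: 690.8 − 1(547.2) = 143.6
  A: 1877 − 1(547.2) = 1330
  B: 0 + 2(547.2) = 1094

144 lbmol/h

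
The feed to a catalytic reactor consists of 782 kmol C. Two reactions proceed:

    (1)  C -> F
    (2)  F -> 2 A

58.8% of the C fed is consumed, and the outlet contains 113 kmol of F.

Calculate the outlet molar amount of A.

694 kmol

Conversion of C: C consumed = 1ξ₁ = 0.588 × 782 → ξ₁ = 459.8 kmol.
F balance: n_F = 0 + 1ξ₁ − 1ξ₂ = 113 → ξ₂ = (1·459.8 − 113)/1 = 346.8 kmol.
Outlet amounts (n = n₀ + Σ ν·ξ):
  C: 782 − 1(459.8) = 322.2
  F: 0 + 1(459.8) − 1(346.8) = 113
  A: 0 + 2(346.8) = 693.6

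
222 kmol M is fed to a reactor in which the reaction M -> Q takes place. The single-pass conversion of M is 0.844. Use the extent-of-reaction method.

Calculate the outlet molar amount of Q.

187 kmol

M reacted = 0.844 × 222 = 187.4 kmol; ν_M = −1, so ξ = 187.4/1 = 187.4 kmol.
Outlet amounts (n = n₀ + ν ξ):
  M: 222 − 1(187.4) = 34.63
  Q: 0 + 1(187.4) = 187.4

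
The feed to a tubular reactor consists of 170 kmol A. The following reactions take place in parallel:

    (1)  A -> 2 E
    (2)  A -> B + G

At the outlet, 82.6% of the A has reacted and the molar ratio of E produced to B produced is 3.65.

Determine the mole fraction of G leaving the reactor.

Conversion of A: A consumed = 0.826 × 170 = 140.4 kmol = 1ξ₁ + 1ξ₂.
Selectivity: 2ξ₁ / (1ξ₂) = 3.65 → ξ₁ = 1.825 ξ₂.
Substitute: (1·1.825 + 1) ξ₂ = 140.4 → ξ₂ = 49.71 kmol, ξ₁ = 90.71 kmol.
Outlet amounts (n = n₀ + Σ ν·ξ):
  A: 170 − 1(90.71) − 1(49.71) = 29.58
  E: 0 + 2(90.71) = 181.4
  B: 0 + 1(49.71) = 49.71
  G: 0 + 1(49.71) = 49.71
Total out = 310.4 kmol; y_G = 49.71 / 310.4 = 0.1601.

0.16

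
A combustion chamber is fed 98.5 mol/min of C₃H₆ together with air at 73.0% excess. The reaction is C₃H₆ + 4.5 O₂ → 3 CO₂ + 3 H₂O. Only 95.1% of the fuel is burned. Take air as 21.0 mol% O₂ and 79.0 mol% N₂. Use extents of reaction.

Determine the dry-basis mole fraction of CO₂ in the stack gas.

0.0799

Stoichiometric O₂ = 4.5 × 98.5 = 443.2 mol/min; O₂ fed = 443.2 × 1.730 = 766.8 mol/min.
N₂ fed = 766.8 × 79/21 = 2885 mol/min.
Fuel reacted = 0.951 × 98.5 → ξ = 93.67 mol/min.
Outlet (n = n₀ + ν ξ):
  C₃H₆: 98.5 − 1(93.67) = 4.827
  O₂: 766.8 − 4.5(93.67) = 345.3
  N₂: 2885 (inert)
  CO₂: 0 + 3(93.67) = 281
  H₂O: 0 + 3(93.67) = 281
Dry total = 3516 mol/min; y_CO₂ (dry) = 281 / 3516 = 0.07993.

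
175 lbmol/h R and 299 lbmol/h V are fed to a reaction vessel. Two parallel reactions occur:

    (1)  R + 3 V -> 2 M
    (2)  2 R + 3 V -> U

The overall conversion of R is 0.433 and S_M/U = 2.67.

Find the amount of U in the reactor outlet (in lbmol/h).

22.7 lbmol/h

Conversion of R: R consumed = 0.433 × 175 = 75.78 lbmol/h = 1ξ₁ + 2ξ₂.
Selectivity: 2ξ₁ / (1ξ₂) = 2.67 → ξ₁ = 1.335 ξ₂.
Substitute: (1·1.335 + 2) ξ₂ = 75.78 → ξ₂ = 22.72 lbmol/h, ξ₁ = 30.33 lbmol/h.
Outlet amounts (n = n₀ + Σ ν·ξ):
  R: 175 − 1(30.33) − 2(22.72) = 99.22
  V: 299 − 3(30.33) − 3(22.72) = 139.8
  M: 0 + 2(30.33) = 60.67
  U: 0 + 1(22.72) = 22.72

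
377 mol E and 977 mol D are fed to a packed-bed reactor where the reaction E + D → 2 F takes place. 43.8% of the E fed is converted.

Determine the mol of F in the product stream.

330 mol

E reacted = 0.438 × 377 = 165.1 mol; ν_E = −1, so ξ = 165.1/1 = 165.1 mol.
Outlet amounts (n = n₀ + ν ξ):
  E: 377 − 1(165.1) = 211.9
  D: 977 − 1(165.1) = 811.9
  F: 0 + 2(165.1) = 330.3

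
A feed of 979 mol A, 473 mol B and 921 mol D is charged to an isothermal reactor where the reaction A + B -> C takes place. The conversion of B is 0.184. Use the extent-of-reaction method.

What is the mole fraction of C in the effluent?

0.0381

B reacted = 0.184 × 473 = 87.03 mol; ν_B = −1, so ξ = 87.03/1 = 87.03 mol.
Outlet amounts (n = n₀ + ν ξ):
  A: 979 − 1(87.03) = 892
  B: 473 − 1(87.03) = 386
  C: 0 + 1(87.03) = 87.03
  D: 921 (inert)
Total out = 2286 mol; y_C = 87.03 / 2286 = 0.03807.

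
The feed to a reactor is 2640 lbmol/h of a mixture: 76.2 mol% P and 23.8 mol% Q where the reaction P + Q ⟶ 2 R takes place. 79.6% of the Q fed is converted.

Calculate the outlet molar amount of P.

Q reacted = 0.796 × 628.3 = 500.1 lbmol/h; ν_Q = −1, so ξ = 500.1/1 = 500.1 lbmol/h.
Outlet amounts (n = n₀ + ν ξ):
  P: 2012 − 1(500.1) = 1512
  Q: 628.3 − 1(500.1) = 128.2
  R: 0 + 2(500.1) = 1000

1510 lbmol/h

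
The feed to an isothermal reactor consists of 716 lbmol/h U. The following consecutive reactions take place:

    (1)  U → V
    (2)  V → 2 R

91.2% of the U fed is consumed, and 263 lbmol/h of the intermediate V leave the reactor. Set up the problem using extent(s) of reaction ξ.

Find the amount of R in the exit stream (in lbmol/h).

780 lbmol/h

Conversion of U: U consumed = 1ξ₁ = 0.912 × 716 → ξ₁ = 653 lbmol/h.
V balance: n_V = 0 + 1ξ₁ − 1ξ₂ = 263 → ξ₂ = (1·653 − 263)/1 = 390 lbmol/h.
Outlet amounts (n = n₀ + Σ ν·ξ):
  U: 716 − 1(653) = 63.01
  V: 0 + 1(653) − 1(390) = 263
  R: 0 + 2(390) = 780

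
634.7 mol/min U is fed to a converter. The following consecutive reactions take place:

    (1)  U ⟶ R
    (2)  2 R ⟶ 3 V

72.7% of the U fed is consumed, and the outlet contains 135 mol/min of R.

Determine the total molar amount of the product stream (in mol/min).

Conversion of U: U consumed = 1ξ₁ = 0.727 × 634.7 → ξ₁ = 461.4 mol/min.
R balance: n_R = 0 + 1ξ₁ − 2ξ₂ = 135 → ξ₂ = (1·461.4 − 135)/2 = 163.2 mol/min.
Outlet amounts (n = n₀ + Σ ν·ξ):
  U: 634.7 − 1(461.4) = 173.3
  R: 0 + 1(461.4) − 2(163.2) = 135
  V: 0 + 3(163.2) = 489.6
Total out = 173.3 + 135 + 489.6 = 797.9 mol/min.

798 mol/min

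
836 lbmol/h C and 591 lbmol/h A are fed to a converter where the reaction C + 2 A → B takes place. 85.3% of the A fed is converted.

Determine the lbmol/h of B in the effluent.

252 lbmol/h

A reacted = 0.853 × 591 = 504.1 lbmol/h; ν_A = −2, so ξ = 504.1/2 = 252.1 lbmol/h.
Outlet amounts (n = n₀ + ν ξ):
  C: 836 − 1(252.1) = 583.9
  A: 591 − 2(252.1) = 86.88
  B: 0 + 1(252.1) = 252.1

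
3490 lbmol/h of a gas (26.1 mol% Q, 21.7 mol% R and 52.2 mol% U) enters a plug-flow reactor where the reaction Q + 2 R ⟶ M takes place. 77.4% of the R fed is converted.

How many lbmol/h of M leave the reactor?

R reacted = 0.774 × 757.3 = 586.2 lbmol/h; ν_R = −2, so ξ = 586.2/2 = 293.1 lbmol/h.
Outlet amounts (n = n₀ + ν ξ):
  Q: 910.9 − 1(293.1) = 617.8
  R: 757.3 − 2(293.1) = 171.2
  M: 0 + 1(293.1) = 293.1
  U: 1822 (inert)

293 lbmol/h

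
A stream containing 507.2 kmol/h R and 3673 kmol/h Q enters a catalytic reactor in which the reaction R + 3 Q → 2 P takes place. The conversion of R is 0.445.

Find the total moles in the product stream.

3730 kmol/h

R reacted = 0.445 × 507.2 = 225.7 kmol/h; ν_R = −1, so ξ = 225.7/1 = 225.7 kmol/h.
Outlet amounts (n = n₀ + ν ξ):
  R: 507.2 − 1(225.7) = 281.5
  Q: 3673 − 3(225.7) = 2996
  P: 0 + 2(225.7) = 451.4
Total out = 281.5 + 2996 + 451.4 = 3729 kmol/h.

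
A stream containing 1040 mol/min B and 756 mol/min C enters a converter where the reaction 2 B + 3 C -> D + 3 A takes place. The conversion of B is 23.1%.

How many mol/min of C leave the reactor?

396 mol/min

B reacted = 0.231 × 1040 = 240.2 mol/min; ν_B = −2, so ξ = 240.2/2 = 120.1 mol/min.
Outlet amounts (n = n₀ + ν ξ):
  B: 1040 − 2(120.1) = 799.8
  C: 756 − 3(120.1) = 395.6
  D: 0 + 1(120.1) = 120.1
  A: 0 + 3(120.1) = 360.4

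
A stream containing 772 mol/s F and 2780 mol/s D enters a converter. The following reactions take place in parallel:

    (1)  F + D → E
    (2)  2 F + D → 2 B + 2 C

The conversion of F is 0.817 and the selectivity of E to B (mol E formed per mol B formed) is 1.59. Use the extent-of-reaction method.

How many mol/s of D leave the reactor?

2270 mol/s

Conversion of F: F consumed = 0.817 × 772 = 630.7 mol/s = 1ξ₁ + 2ξ₂.
Selectivity: 1ξ₁ / (2ξ₂) = 1.59 → ξ₁ = 3.18 ξ₂.
Substitute: (1·3.18 + 2) ξ₂ = 630.7 → ξ₂ = 121.8 mol/s, ξ₁ = 387.2 mol/s.
Outlet amounts (n = n₀ + Σ ν·ξ):
  F: 772 − 1(387.2) − 2(121.8) = 141.3
  D: 2780 − 1(387.2) − 1(121.8) = 2271
  E: 0 + 1(387.2) = 387.2
  B: 0 + 2(121.8) = 243.5
  C: 0 + 2(121.8) = 243.5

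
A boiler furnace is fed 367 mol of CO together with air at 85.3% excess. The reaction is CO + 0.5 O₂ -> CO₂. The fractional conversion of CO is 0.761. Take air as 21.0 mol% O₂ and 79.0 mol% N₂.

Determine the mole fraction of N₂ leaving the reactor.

Stoichiometric O₂ = 0.5 × 367 = 183.5 mol; O₂ fed = 183.5 × 1.853 = 340 mol.
N₂ fed = 340 × 79/21 = 1279 mol.
Fuel reacted = 0.761 × 367 → ξ = 279.3 mol.
Outlet (n = n₀ + ν ξ):
  CO: 367 − 1(279.3) = 87.71
  O₂: 340 − 0.5(279.3) = 200.4
  N₂: 1279 (inert)
  CO₂: 0 + 1(279.3) = 279.3
Total out = 1847 mol; y_N₂ = 1279 / 1847 = 0.6927.

0.693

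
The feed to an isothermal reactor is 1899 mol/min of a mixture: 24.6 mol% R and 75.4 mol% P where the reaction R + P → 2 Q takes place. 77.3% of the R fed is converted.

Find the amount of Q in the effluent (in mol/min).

722 mol/min

R reacted = 0.773 × 467.2 = 361.1 mol/min; ν_R = −1, so ξ = 361.1/1 = 361.1 mol/min.
Outlet amounts (n = n₀ + ν ξ):
  R: 467.2 − 1(361.1) = 106
  P: 1432 − 1(361.1) = 1071
  Q: 0 + 2(361.1) = 722.2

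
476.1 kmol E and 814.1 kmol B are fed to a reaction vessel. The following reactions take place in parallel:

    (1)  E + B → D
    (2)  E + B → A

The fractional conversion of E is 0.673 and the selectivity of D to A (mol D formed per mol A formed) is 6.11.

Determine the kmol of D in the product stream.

275 kmol

Conversion of E: E consumed = 0.673 × 476.1 = 320.4 kmol = 1ξ₁ + 1ξ₂.
Selectivity: 1ξ₁ / (1ξ₂) = 6.11 → ξ₁ = 6.11 ξ₂.
Substitute: (1·6.11 + 1) ξ₂ = 320.4 → ξ₂ = 45.07 kmol, ξ₁ = 275.3 kmol.
Outlet amounts (n = n₀ + Σ ν·ξ):
  E: 476.1 − 1(275.3) − 1(45.07) = 155.7
  B: 814.1 − 1(275.3) − 1(45.07) = 493.7
  D: 0 + 1(275.3) = 275.3
  A: 0 + 1(45.07) = 45.07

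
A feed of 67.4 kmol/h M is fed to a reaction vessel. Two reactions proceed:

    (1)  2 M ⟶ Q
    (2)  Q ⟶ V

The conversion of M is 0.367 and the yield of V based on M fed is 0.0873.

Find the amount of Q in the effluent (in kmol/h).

6.48 kmol/h

Conversion of M: M consumed = 2ξ₁ = 0.367 × 67.4 → ξ₁ = 12.37 kmol/h.
Yield of V: 1ξ₂ / 67.4 = 0.0873 → ξ₂ = 5.884 kmol/h.
Outlet amounts (n = n₀ + Σ ν·ξ):
  M: 67.4 − 2(12.37) = 42.66
  Q: 0 + 1(12.37) − 1(5.884) = 6.484
  V: 0 + 1(5.884) = 5.884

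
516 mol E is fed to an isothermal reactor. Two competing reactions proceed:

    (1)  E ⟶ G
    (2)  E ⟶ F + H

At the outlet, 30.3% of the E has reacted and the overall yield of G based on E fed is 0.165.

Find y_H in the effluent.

0.121

Yield of G: 1ξ₁ / 516 = 0.165 → ξ₁ = 85.14 mol.
Conversion of E: 1ξ₁ + 1ξ₂ = 0.303 × 516 = 156.3 → ξ₂ = 71.21 mol.
Outlet amounts (n = n₀ + Σ ν·ξ):
  E: 516 − 1(85.14) − 1(71.21) = 359.7
  G: 0 + 1(85.14) = 85.14
  F: 0 + 1(71.21) = 71.21
  H: 0 + 1(71.21) = 71.21
Total out = 587.2 mol; y_H = 71.21 / 587.2 = 0.1213.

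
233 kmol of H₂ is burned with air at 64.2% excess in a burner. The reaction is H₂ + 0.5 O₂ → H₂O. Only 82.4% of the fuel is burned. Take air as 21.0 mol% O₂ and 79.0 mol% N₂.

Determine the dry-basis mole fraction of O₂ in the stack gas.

0.111

Stoichiometric O₂ = 0.5 × 233 = 116.5 kmol; O₂ fed = 116.5 × 1.642 = 191.3 kmol.
N₂ fed = 191.3 × 79/21 = 719.6 kmol.
Fuel reacted = 0.824 × 233 → ξ = 192 kmol.
Outlet (n = n₀ + ν ξ):
  H₂: 233 − 1(192) = 41.01
  O₂: 191.3 − 0.5(192) = 95.3
  N₂: 719.6 (inert)
  H₂O: 0 + 1(192) = 192
Dry total = 855.9 kmol; y_O₂ (dry) = 95.3 / 855.9 = 0.1113.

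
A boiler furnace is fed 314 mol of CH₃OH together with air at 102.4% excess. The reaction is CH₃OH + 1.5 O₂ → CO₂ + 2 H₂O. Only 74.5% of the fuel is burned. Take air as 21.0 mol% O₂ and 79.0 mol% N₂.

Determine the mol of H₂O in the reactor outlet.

468 mol

Stoichiometric O₂ = 1.5 × 314 = 471 mol; O₂ fed = 471 × 2.024 = 953.3 mol.
N₂ fed = 953.3 × 79/21 = 3586 mol.
Fuel reacted = 0.745 × 314 → ξ = 233.9 mol.
Outlet (n = n₀ + ν ξ):
  CH₃OH: 314 − 1(233.9) = 80.07
  O₂: 953.3 − 1.5(233.9) = 602.4
  N₂: 3586 (inert)
  CO₂: 0 + 1(233.9) = 233.9
  H₂O: 0 + 2(233.9) = 467.9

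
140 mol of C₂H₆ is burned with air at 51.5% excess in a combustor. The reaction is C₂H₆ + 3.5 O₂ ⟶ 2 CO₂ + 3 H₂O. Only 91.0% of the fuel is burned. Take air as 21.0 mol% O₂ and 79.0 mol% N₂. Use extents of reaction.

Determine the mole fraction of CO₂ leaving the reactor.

Stoichiometric O₂ = 3.5 × 140 = 490 mol; O₂ fed = 490 × 1.515 = 742.4 mol.
N₂ fed = 742.4 × 79/21 = 2793 mol.
Fuel reacted = 0.91 × 140 → ξ = 127.4 mol.
Outlet (n = n₀ + ν ξ):
  C₂H₆: 140 − 1(127.4) = 12.6
  O₂: 742.4 − 3.5(127.4) = 296.4
  N₂: 2793 (inert)
  CO₂: 0 + 2(127.4) = 254.8
  H₂O: 0 + 3(127.4) = 382.2
Total out = 3739 mol; y_CO₂ = 254.8 / 3739 = 0.06815.

0.0682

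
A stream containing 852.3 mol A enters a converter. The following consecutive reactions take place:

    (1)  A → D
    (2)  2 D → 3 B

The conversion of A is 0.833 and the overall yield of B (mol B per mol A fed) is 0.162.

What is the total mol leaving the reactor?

Conversion of A: A consumed = 1ξ₁ = 0.833 × 852.3 → ξ₁ = 710 mol.
Yield of B: 3ξ₂ / 852.3 = 0.162 → ξ₂ = 46.02 mol.
Outlet amounts (n = n₀ + Σ ν·ξ):
  A: 852.3 − 1(710) = 142.3
  D: 0 + 1(710) − 2(46.02) = 617.9
  B: 0 + 3(46.02) = 138.1
Total out = 142.3 + 617.9 + 138.1 = 898.3 mol.

898 mol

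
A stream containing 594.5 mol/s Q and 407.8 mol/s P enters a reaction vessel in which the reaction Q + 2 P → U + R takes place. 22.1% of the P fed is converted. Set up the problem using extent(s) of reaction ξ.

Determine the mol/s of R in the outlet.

45.1 mol/s

P reacted = 0.221 × 407.8 = 90.12 mol/s; ν_P = −2, so ξ = 90.12/2 = 45.06 mol/s.
Outlet amounts (n = n₀ + ν ξ):
  Q: 594.5 − 1(45.06) = 549.4
  P: 407.8 − 2(45.06) = 317.7
  U: 0 + 1(45.06) = 45.06
  R: 0 + 1(45.06) = 45.06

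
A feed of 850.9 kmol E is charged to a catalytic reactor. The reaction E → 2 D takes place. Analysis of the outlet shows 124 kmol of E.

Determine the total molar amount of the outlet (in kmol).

1580 kmol

For E: n = n₀ − 1ξ → 124 = 850.9 − 1ξ, giving ξ = 726.9 kmol.
Outlet amounts (n = n₀ + ν ξ):
  E: 850.9 − 1(726.9) = 124
  D: 0 + 2(726.9) = 1454
Total out = 124 + 1454 = 1578 kmol.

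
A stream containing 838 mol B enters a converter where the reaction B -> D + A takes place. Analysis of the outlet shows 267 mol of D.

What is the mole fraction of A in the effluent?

0.242

For D: n = n₀ + 1ξ → 267 = 0 + 1ξ, giving ξ = 267 mol.
Outlet amounts (n = n₀ + ν ξ):
  B: 838 − 1(267) = 571
  D: 0 + 1(267) = 267
  A: 0 + 1(267) = 267
Total out = 1105 mol; y_A = 267 / 1105 = 0.2416.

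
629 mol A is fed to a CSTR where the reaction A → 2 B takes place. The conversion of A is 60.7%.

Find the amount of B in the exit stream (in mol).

764 mol

A reacted = 0.607 × 629 = 381.8 mol; ν_A = −1, so ξ = 381.8/1 = 381.8 mol.
Outlet amounts (n = n₀ + ν ξ):
  A: 629 − 1(381.8) = 247.2
  B: 0 + 2(381.8) = 763.6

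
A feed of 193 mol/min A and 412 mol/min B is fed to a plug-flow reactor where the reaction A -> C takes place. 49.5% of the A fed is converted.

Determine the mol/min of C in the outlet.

A reacted = 0.495 × 193 = 95.53 mol/min; ν_A = −1, so ξ = 95.53/1 = 95.53 mol/min.
Outlet amounts (n = n₀ + ν ξ):
  A: 193 − 1(95.53) = 97.47
  C: 0 + 1(95.53) = 95.53
  B: 412 (inert)

95.5 mol/min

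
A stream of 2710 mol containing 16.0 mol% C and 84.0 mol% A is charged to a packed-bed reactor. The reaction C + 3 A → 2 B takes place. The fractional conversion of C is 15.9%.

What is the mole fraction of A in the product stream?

0.805

C reacted = 0.159 × 433.6 = 68.94 mol; ν_C = −1, so ξ = 68.94/1 = 68.94 mol.
Outlet amounts (n = n₀ + ν ξ):
  C: 433.6 − 1(68.94) = 364.7
  A: 2276 − 3(68.94) = 2070
  B: 0 + 2(68.94) = 137.9
Total out = 2572 mol; y_A = 2070 / 2572 = 0.8046.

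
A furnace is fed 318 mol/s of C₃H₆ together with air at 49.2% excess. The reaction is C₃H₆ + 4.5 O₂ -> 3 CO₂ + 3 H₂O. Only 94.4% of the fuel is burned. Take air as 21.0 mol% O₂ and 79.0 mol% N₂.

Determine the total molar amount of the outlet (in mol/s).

10600 mol/s

Stoichiometric O₂ = 4.5 × 318 = 1431 mol/s; O₂ fed = 1431 × 1.492 = 2135 mol/s.
N₂ fed = 2135 × 79/21 = 8032 mol/s.
Fuel reacted = 0.944 × 318 → ξ = 300.2 mol/s.
Outlet (n = n₀ + ν ξ):
  C₃H₆: 318 − 1(300.2) = 17.81
  O₂: 2135 − 4.5(300.2) = 784.2
  N₂: 8032 (inert)
  CO₂: 0 + 3(300.2) = 900.6
  H₂O: 0 + 3(300.2) = 900.6
Total out = 17.81 + 784.2 + 8032 + 900.6 + 900.6 = 10640 mol/s.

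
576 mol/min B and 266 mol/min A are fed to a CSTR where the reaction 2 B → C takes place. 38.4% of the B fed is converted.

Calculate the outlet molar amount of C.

111 mol/min

B reacted = 0.384 × 576 = 221.2 mol/min; ν_B = −2, so ξ = 221.2/2 = 110.6 mol/min.
Outlet amounts (n = n₀ + ν ξ):
  B: 576 − 2(110.6) = 354.8
  C: 0 + 1(110.6) = 110.6
  A: 266 (inert)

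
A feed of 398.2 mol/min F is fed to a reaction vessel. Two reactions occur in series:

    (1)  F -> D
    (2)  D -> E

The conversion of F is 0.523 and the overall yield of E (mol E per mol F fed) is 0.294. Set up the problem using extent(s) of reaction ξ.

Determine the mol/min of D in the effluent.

91.2 mol/min

Conversion of F: F consumed = 1ξ₁ = 0.523 × 398.2 → ξ₁ = 208.3 mol/min.
Yield of E: 1ξ₂ / 398.2 = 0.294 → ξ₂ = 117.1 mol/min.
Outlet amounts (n = n₀ + Σ ν·ξ):
  F: 398.2 − 1(208.3) = 189.9
  D: 0 + 1(208.3) − 1(117.1) = 91.19
  E: 0 + 1(117.1) = 117.1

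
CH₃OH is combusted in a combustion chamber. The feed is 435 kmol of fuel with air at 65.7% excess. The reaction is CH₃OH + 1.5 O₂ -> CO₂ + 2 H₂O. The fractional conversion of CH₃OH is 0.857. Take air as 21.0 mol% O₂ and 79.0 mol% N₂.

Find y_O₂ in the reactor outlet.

0.0905

Stoichiometric O₂ = 1.5 × 435 = 652.5 kmol; O₂ fed = 652.5 × 1.657 = 1081 kmol.
N₂ fed = 1081 × 79/21 = 4067 kmol.
Fuel reacted = 0.857 × 435 → ξ = 372.8 kmol.
Outlet (n = n₀ + ν ξ):
  CH₃OH: 435 − 1(372.8) = 62.2
  O₂: 1081 − 1.5(372.8) = 522
  N₂: 4067 (inert)
  CO₂: 0 + 1(372.8) = 372.8
  H₂O: 0 + 2(372.8) = 745.6
Total out = 5770 kmol; y_O₂ = 522 / 5770 = 0.09047.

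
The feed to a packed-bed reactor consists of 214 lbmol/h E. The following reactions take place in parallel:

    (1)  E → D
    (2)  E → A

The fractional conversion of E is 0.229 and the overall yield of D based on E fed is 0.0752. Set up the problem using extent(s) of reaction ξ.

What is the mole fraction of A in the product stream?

0.154

Yield of D: 1ξ₁ / 214 = 0.0752 → ξ₁ = 16.09 lbmol/h.
Conversion of E: 1ξ₁ + 1ξ₂ = 0.229 × 214 = 49.01 → ξ₂ = 32.91 lbmol/h.
Outlet amounts (n = n₀ + Σ ν·ξ):
  E: 214 − 1(16.09) − 1(32.91) = 165
  D: 0 + 1(16.09) = 16.09
  A: 0 + 1(32.91) = 32.91
Total out = 214 lbmol/h; y_A = 32.91 / 214 = 0.1538.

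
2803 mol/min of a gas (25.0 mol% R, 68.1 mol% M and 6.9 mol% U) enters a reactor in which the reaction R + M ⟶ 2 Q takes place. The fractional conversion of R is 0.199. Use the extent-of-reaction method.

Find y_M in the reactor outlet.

R reacted = 0.199 × 700.8 = 139.4 mol/min; ν_R = −1, so ξ = 139.4/1 = 139.4 mol/min.
Outlet amounts (n = n₀ + ν ξ):
  R: 700.8 − 1(139.4) = 561.3
  M: 1909 − 1(139.4) = 1769
  Q: 0 + 2(139.4) = 278.9
  U: 193.4 (inert)
Total out = 2803 mol/min; y_M = 1769 / 2803 = 0.6312.

0.631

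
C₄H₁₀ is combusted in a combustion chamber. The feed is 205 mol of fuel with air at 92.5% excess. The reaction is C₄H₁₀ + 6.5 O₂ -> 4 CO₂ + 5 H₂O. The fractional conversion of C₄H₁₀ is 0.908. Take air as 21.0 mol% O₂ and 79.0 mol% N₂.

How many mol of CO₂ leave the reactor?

745 mol

Stoichiometric O₂ = 6.5 × 205 = 1332 mol; O₂ fed = 1332 × 1.925 = 2565 mol.
N₂ fed = 2565 × 79/21 = 9650 mol.
Fuel reacted = 0.908 × 205 → ξ = 186.1 mol.
Outlet (n = n₀ + ν ξ):
  C₄H₁₀: 205 − 1(186.1) = 18.86
  O₂: 2565 − 6.5(186.1) = 1355
  N₂: 9650 (inert)
  CO₂: 0 + 4(186.1) = 744.6
  H₂O: 0 + 5(186.1) = 930.7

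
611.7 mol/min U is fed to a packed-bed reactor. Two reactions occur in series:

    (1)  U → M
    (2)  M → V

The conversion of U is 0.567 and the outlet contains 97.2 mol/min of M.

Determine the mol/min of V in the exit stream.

250 mol/min

Conversion of U: U consumed = 1ξ₁ = 0.567 × 611.7 → ξ₁ = 346.8 mol/min.
M balance: n_M = 0 + 1ξ₁ − 1ξ₂ = 97.2 → ξ₂ = (1·346.8 − 97.2)/1 = 249.6 mol/min.
Outlet amounts (n = n₀ + Σ ν·ξ):
  U: 611.7 − 1(346.8) = 264.9
  M: 0 + 1(346.8) − 1(249.6) = 97.2
  V: 0 + 1(249.6) = 249.6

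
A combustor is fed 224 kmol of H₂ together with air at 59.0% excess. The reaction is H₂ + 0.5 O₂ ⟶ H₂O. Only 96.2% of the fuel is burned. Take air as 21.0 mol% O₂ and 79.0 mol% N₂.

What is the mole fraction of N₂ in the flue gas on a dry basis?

0.895

Stoichiometric O₂ = 0.5 × 224 = 112 kmol; O₂ fed = 112 × 1.590 = 178.1 kmol.
N₂ fed = 178.1 × 79/21 = 669.9 kmol.
Fuel reacted = 0.962 × 224 → ξ = 215.5 kmol.
Outlet (n = n₀ + ν ξ):
  H₂: 224 − 1(215.5) = 8.512
  O₂: 178.1 − 0.5(215.5) = 70.34
  N₂: 669.9 (inert)
  H₂O: 0 + 1(215.5) = 215.5
Dry total = 748.8 kmol; y_N₂ (dry) = 669.9 / 748.8 = 0.8947.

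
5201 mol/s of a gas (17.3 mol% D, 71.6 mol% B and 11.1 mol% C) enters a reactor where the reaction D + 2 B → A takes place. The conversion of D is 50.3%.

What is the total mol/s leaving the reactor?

4300 mol/s

D reacted = 0.503 × 899.8 = 452.6 mol/s; ν_D = −1, so ξ = 452.6/1 = 452.6 mol/s.
Outlet amounts (n = n₀ + ν ξ):
  D: 899.8 − 1(452.6) = 447.2
  B: 3724 − 2(452.6) = 2819
  A: 0 + 1(452.6) = 452.6
  C: 577.3 (inert)
Total out = 447.2 + 2819 + 452.6 + 577.3 = 4296 mol/s.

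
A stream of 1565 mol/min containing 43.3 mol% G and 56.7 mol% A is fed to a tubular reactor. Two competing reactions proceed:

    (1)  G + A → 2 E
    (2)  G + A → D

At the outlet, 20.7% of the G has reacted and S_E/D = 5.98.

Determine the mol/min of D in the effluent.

35.2 mol/min

Conversion of G: G consumed = 0.207 × 677.6 = 140.3 mol/min = 1ξ₁ + 1ξ₂.
Selectivity: 2ξ₁ / (1ξ₂) = 5.98 → ξ₁ = 2.99 ξ₂.
Substitute: (1·2.99 + 1) ξ₂ = 140.3 → ξ₂ = 35.16 mol/min, ξ₁ = 105.1 mol/min.
Outlet amounts (n = n₀ + Σ ν·ξ):
  G: 677.6 − 1(105.1) − 1(35.16) = 537.4
  A: 887.4 − 1(105.1) − 1(35.16) = 747.1
  E: 0 + 2(105.1) = 210.2
  D: 0 + 1(35.16) = 35.16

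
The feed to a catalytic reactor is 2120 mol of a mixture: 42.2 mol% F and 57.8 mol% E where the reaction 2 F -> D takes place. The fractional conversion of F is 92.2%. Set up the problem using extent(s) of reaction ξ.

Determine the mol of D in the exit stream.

F reacted = 0.922 × 894.6 = 824.9 mol; ν_F = −2, so ξ = 824.9/2 = 412.4 mol.
Outlet amounts (n = n₀ + ν ξ):
  F: 894.6 − 2(412.4) = 69.78
  D: 0 + 1(412.4) = 412.4
  E: 1225 (inert)

412 mol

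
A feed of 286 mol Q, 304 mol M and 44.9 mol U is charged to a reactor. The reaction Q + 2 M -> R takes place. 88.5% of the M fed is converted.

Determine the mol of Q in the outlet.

M reacted = 0.885 × 304 = 269 mol; ν_M = −2, so ξ = 269/2 = 134.5 mol.
Outlet amounts (n = n₀ + ν ξ):
  Q: 286 − 1(134.5) = 151.5
  M: 304 − 2(134.5) = 34.96
  R: 0 + 1(134.5) = 134.5
  U: 44.9 (inert)

151 mol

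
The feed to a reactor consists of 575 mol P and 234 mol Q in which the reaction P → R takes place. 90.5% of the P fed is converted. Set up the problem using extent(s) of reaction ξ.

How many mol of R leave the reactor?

520 mol

P reacted = 0.905 × 575 = 520.4 mol; ν_P = −1, so ξ = 520.4/1 = 520.4 mol.
Outlet amounts (n = n₀ + ν ξ):
  P: 575 − 1(520.4) = 54.62
  R: 0 + 1(520.4) = 520.4
  Q: 234 (inert)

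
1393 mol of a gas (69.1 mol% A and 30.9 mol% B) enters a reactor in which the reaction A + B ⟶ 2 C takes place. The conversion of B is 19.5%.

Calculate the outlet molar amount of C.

168 mol

B reacted = 0.195 × 430.4 = 83.94 mol; ν_B = −1, so ξ = 83.94/1 = 83.94 mol.
Outlet amounts (n = n₀ + ν ξ):
  A: 962.6 − 1(83.94) = 878.6
  B: 430.4 − 1(83.94) = 346.5
  C: 0 + 2(83.94) = 167.9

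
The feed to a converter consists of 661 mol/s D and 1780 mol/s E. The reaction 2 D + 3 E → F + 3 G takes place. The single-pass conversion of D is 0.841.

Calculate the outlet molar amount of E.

946 mol/s

D reacted = 0.841 × 661 = 555.9 mol/s; ν_D = −2, so ξ = 555.9/2 = 278 mol/s.
Outlet amounts (n = n₀ + ν ξ):
  D: 661 − 2(278) = 105.1
  E: 1780 − 3(278) = 946.1
  F: 0 + 1(278) = 278
  G: 0 + 3(278) = 833.9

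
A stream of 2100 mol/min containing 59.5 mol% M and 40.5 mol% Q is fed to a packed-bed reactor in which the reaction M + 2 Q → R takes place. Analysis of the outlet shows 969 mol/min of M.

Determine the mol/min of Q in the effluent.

290 mol/min

For M: n = n₀ − 1ξ → 969 = 1250 − 1ξ, giving ξ = 280.5 mol/min.
Outlet amounts (n = n₀ + ν ξ):
  M: 1250 − 1(280.5) = 969
  Q: 850.5 − 2(280.5) = 289.5
  R: 0 + 1(280.5) = 280.5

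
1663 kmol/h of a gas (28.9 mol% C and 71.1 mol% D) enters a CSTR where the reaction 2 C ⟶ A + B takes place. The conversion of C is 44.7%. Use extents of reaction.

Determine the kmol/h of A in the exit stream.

107 kmol/h

C reacted = 0.447 × 480.6 = 214.8 kmol/h; ν_C = −2, so ξ = 214.8/2 = 107.4 kmol/h.
Outlet amounts (n = n₀ + ν ξ):
  C: 480.6 − 2(107.4) = 265.8
  A: 0 + 1(107.4) = 107.4
  B: 0 + 1(107.4) = 107.4
  D: 1182 (inert)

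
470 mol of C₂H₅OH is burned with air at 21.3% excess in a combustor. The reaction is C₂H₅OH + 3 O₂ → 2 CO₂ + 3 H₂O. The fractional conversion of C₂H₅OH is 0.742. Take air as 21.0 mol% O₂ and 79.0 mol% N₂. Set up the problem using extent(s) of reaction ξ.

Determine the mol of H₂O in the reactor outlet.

Stoichiometric O₂ = 3 × 470 = 1410 mol; O₂ fed = 1410 × 1.213 = 1710 mol.
N₂ fed = 1710 × 79/21 = 6434 mol.
Fuel reacted = 0.742 × 470 → ξ = 348.7 mol.
Outlet (n = n₀ + ν ξ):
  C₂H₅OH: 470 − 1(348.7) = 121.3
  O₂: 1710 − 3(348.7) = 664.1
  N₂: 6434 (inert)
  CO₂: 0 + 2(348.7) = 697.5
  H₂O: 0 + 3(348.7) = 1046

1050 mol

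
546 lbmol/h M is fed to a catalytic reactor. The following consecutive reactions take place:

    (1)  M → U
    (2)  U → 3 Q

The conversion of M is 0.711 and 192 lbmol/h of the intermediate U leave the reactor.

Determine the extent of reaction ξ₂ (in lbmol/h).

ξ₂ = 196 lbmol/h

Conversion of M: M consumed = 1ξ₁ = 0.711 × 546 → ξ₁ = 388.2 lbmol/h.
U balance: n_U = 0 + 1ξ₁ − 1ξ₂ = 192 → ξ₂ = (1·388.2 − 192)/1 = 196.2 lbmol/h.
Outlet amounts (n = n₀ + Σ ν·ξ):
  M: 546 − 1(388.2) = 157.8
  U: 0 + 1(388.2) − 1(196.2) = 192
  Q: 0 + 3(196.2) = 588.6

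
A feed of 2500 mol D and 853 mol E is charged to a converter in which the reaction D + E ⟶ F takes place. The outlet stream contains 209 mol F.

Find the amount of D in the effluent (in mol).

2290 mol

For F: n = n₀ + 1ξ → 209 = 0 + 1ξ, giving ξ = 209 mol.
Outlet amounts (n = n₀ + ν ξ):
  D: 2500 − 1(209) = 2291
  E: 853 − 1(209) = 644
  F: 0 + 1(209) = 209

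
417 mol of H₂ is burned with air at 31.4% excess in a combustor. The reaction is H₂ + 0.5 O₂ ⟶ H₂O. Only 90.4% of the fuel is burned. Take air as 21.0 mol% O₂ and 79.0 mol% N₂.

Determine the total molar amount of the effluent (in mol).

1530 mol

Stoichiometric O₂ = 0.5 × 417 = 208.5 mol; O₂ fed = 208.5 × 1.314 = 274 mol.
N₂ fed = 274 × 79/21 = 1031 mol.
Fuel reacted = 0.904 × 417 → ξ = 377 mol.
Outlet (n = n₀ + ν ξ):
  H₂: 417 − 1(377) = 40.03
  O₂: 274 − 0.5(377) = 85.48
  N₂: 1031 (inert)
  H₂O: 0 + 1(377) = 377
Total out = 40.03 + 85.48 + 1031 + 377 = 1533 mol.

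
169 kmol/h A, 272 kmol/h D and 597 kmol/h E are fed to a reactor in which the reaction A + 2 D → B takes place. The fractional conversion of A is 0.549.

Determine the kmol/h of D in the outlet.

86.4 kmol/h

A reacted = 0.549 × 169 = 92.78 kmol/h; ν_A = −1, so ξ = 92.78/1 = 92.78 kmol/h.
Outlet amounts (n = n₀ + ν ξ):
  A: 169 − 1(92.78) = 76.22
  D: 272 − 2(92.78) = 86.44
  B: 0 + 1(92.78) = 92.78
  E: 597 (inert)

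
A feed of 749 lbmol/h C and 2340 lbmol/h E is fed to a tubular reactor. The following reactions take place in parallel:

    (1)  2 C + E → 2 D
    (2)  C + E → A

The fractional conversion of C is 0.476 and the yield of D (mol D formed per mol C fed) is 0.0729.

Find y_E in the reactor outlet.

Yield of D: 2ξ₁ / 749 = 0.0729 → ξ₁ = 27.3 lbmol/h.
Conversion of C: 2ξ₁ + 1ξ₂ = 0.476 × 749 = 356.5 → ξ₂ = 301.9 lbmol/h.
Outlet amounts (n = n₀ + Σ ν·ξ):
  C: 749 − 2(27.3) − 1(301.9) = 392.5
  E: 2340 − 1(27.3) − 1(301.9) = 2011
  D: 0 + 2(27.3) = 54.6
  A: 0 + 1(301.9) = 301.9
Total out = 2760 lbmol/h; y_E = 2011 / 2760 = 0.7286.

0.729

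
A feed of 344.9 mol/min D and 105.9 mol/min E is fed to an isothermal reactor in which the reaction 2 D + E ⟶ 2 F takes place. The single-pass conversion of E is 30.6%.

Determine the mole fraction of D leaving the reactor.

0.669

E reacted = 0.306 × 105.9 = 32.41 mol/min; ν_E = −1, so ξ = 32.41/1 = 32.41 mol/min.
Outlet amounts (n = n₀ + ν ξ):
  D: 344.9 − 2(32.41) = 280.1
  E: 105.9 − 1(32.41) = 73.49
  F: 0 + 2(32.41) = 64.81
Total out = 418.4 mol/min; y_D = 280.1 / 418.4 = 0.6694.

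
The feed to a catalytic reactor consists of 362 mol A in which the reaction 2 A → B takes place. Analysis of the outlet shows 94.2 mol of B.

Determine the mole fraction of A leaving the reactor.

0.648

For B: n = n₀ + 1ξ → 94.2 = 0 + 1ξ, giving ξ = 94.2 mol.
Outlet amounts (n = n₀ + ν ξ):
  A: 362 − 2(94.2) = 173.6
  B: 0 + 1(94.2) = 94.2
Total out = 267.8 mol; y_A = 173.6 / 267.8 = 0.6482.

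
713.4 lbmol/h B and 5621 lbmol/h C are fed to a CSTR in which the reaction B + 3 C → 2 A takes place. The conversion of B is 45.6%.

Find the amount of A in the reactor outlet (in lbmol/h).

B reacted = 0.456 × 713.4 = 325.3 lbmol/h; ν_B = −1, so ξ = 325.3/1 = 325.3 lbmol/h.
Outlet amounts (n = n₀ + ν ξ):
  B: 713.4 − 1(325.3) = 388.1
  C: 5621 − 3(325.3) = 4645
  A: 0 + 2(325.3) = 650.6

651 lbmol/h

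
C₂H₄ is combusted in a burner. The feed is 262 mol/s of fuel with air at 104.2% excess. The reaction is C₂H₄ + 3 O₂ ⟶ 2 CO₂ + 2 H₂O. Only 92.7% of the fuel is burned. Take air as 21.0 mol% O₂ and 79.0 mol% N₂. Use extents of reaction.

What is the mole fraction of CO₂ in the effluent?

0.0614

Stoichiometric O₂ = 3 × 262 = 786 mol/s; O₂ fed = 786 × 2.042 = 1605 mol/s.
N₂ fed = 1605 × 79/21 = 6038 mol/s.
Fuel reacted = 0.927 × 262 → ξ = 242.9 mol/s.
Outlet (n = n₀ + ν ξ):
  C₂H₄: 262 − 1(242.9) = 19.13
  O₂: 1605 − 3(242.9) = 876.4
  N₂: 6038 (inert)
  CO₂: 0 + 2(242.9) = 485.7
  H₂O: 0 + 2(242.9) = 485.7
Total out = 7905 mol/s; y_CO₂ = 485.7 / 7905 = 0.06145.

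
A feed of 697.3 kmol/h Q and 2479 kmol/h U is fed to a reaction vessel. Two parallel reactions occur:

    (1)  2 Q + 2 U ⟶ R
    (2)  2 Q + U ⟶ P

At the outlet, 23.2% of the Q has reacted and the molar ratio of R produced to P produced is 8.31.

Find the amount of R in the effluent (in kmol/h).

72.2 kmol/h

Conversion of Q: Q consumed = 0.232 × 697.3 = 161.8 kmol/h = 2ξ₁ + 2ξ₂.
Selectivity: 1ξ₁ / (1ξ₂) = 8.31 → ξ₁ = 8.31 ξ₂.
Substitute: (2·8.31 + 2) ξ₂ = 161.8 → ξ₂ = 8.688 kmol/h, ξ₁ = 72.2 kmol/h.
Outlet amounts (n = n₀ + Σ ν·ξ):
  Q: 697.3 − 2(72.2) − 2(8.688) = 535.5
  U: 2479 − 2(72.2) − 1(8.688) = 2326
  R: 0 + 1(72.2) = 72.2
  P: 0 + 1(8.688) = 8.688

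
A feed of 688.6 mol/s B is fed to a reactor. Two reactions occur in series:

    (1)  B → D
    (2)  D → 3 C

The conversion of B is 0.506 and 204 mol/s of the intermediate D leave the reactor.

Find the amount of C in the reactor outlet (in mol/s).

Conversion of B: B consumed = 1ξ₁ = 0.506 × 688.6 → ξ₁ = 348.4 mol/s.
D balance: n_D = 0 + 1ξ₁ − 1ξ₂ = 204 → ξ₂ = (1·348.4 − 204)/1 = 144.4 mol/s.
Outlet amounts (n = n₀ + Σ ν·ξ):
  B: 688.6 − 1(348.4) = 340.2
  D: 0 + 1(348.4) − 1(144.4) = 204
  C: 0 + 3(144.4) = 433.3

433 mol/s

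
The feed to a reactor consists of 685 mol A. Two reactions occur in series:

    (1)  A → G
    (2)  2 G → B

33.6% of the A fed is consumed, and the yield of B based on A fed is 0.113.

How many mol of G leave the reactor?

Conversion of A: A consumed = 1ξ₁ = 0.336 × 685 → ξ₁ = 230.2 mol.
Yield of B: 1ξ₂ / 685 = 0.113 → ξ₂ = 77.41 mol.
Outlet amounts (n = n₀ + Σ ν·ξ):
  A: 685 − 1(230.2) = 454.8
  G: 0 + 1(230.2) − 2(77.41) = 75.35
  B: 0 + 1(77.41) = 77.41

75.4 mol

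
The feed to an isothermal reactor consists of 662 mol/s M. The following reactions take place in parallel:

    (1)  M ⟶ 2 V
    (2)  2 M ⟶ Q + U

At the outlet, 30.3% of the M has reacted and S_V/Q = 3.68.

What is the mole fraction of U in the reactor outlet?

0.0689

Conversion of M: M consumed = 0.303 × 662 = 200.6 mol/s = 1ξ₁ + 2ξ₂.
Selectivity: 2ξ₁ / (1ξ₂) = 3.68 → ξ₁ = 1.84 ξ₂.
Substitute: (1·1.84 + 2) ξ₂ = 200.6 → ξ₂ = 52.24 mol/s, ξ₁ = 96.11 mol/s.
Outlet amounts (n = n₀ + Σ ν·ξ):
  M: 662 − 1(96.11) − 2(52.24) = 461.4
  V: 0 + 2(96.11) = 192.2
  Q: 0 + 1(52.24) = 52.24
  U: 0 + 1(52.24) = 52.24
Total out = 758.1 mol/s; y_U = 52.24 / 758.1 = 0.0689.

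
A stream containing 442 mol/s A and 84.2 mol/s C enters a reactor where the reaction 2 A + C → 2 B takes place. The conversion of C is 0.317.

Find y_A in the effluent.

0.778

C reacted = 0.317 × 84.2 = 26.69 mol/s; ν_C = −1, so ξ = 26.69/1 = 26.69 mol/s.
Outlet amounts (n = n₀ + ν ξ):
  A: 442 − 2(26.69) = 388.6
  C: 84.2 − 1(26.69) = 57.51
  B: 0 + 2(26.69) = 53.38
Total out = 499.5 mol/s; y_A = 388.6 / 499.5 = 0.778.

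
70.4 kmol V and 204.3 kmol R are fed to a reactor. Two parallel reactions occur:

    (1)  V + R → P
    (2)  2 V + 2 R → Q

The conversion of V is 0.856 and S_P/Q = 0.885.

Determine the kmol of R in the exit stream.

Conversion of V: V consumed = 0.856 × 70.4 = 60.26 kmol = 1ξ₁ + 2ξ₂.
Selectivity: 1ξ₁ / (1ξ₂) = 0.885 → ξ₁ = 0.885 ξ₂.
Substitute: (1·0.885 + 2) ξ₂ = 60.26 → ξ₂ = 20.89 kmol, ξ₁ = 18.49 kmol.
Outlet amounts (n = n₀ + Σ ν·ξ):
  V: 70.4 − 1(18.49) − 2(20.89) = 10.14
  R: 204.3 − 1(18.49) − 2(20.89) = 144
  P: 0 + 1(18.49) = 18.49
  Q: 0 + 1(20.89) = 20.89

144 kmol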